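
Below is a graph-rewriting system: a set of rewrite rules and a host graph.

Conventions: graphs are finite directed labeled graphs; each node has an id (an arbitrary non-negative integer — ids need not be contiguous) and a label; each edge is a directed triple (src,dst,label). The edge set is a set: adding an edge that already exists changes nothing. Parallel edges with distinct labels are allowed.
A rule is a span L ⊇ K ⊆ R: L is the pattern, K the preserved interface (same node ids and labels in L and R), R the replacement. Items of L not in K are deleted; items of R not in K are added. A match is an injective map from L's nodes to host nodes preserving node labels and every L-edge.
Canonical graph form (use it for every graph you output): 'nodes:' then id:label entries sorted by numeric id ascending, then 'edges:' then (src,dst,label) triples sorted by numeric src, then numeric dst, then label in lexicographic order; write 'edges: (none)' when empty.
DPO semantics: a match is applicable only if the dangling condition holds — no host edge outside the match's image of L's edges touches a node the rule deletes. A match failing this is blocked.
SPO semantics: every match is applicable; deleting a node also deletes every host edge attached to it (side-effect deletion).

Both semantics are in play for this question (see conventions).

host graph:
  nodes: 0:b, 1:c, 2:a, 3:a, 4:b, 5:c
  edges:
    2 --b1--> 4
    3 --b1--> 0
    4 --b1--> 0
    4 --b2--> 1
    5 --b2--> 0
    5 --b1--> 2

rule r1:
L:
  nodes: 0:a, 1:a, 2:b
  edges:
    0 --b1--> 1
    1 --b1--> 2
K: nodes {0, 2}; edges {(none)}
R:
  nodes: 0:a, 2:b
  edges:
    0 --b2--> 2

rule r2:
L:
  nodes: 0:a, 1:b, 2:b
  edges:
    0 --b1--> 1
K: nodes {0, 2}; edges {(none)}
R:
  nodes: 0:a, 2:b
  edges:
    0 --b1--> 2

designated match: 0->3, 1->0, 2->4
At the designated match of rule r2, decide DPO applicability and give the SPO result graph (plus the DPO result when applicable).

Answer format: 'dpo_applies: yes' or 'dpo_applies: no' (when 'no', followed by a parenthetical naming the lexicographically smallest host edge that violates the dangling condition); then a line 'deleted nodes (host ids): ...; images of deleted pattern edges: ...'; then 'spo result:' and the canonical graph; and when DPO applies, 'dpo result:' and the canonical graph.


dpo_applies: no
(the rule deletes node 0, which keeps host edge (4,0,b1) outside the match image — the dangling condition fails, DPO blocks; SPO proceeds and side-deletes such edges)
deleted nodes (host ids): 0; images of deleted pattern edges: (3,0,b1)
spo result:
nodes: 1:c, 2:a, 3:a, 4:b, 5:c
edges: (2,4,b1); (3,4,b1); (4,1,b2); (5,2,b1)


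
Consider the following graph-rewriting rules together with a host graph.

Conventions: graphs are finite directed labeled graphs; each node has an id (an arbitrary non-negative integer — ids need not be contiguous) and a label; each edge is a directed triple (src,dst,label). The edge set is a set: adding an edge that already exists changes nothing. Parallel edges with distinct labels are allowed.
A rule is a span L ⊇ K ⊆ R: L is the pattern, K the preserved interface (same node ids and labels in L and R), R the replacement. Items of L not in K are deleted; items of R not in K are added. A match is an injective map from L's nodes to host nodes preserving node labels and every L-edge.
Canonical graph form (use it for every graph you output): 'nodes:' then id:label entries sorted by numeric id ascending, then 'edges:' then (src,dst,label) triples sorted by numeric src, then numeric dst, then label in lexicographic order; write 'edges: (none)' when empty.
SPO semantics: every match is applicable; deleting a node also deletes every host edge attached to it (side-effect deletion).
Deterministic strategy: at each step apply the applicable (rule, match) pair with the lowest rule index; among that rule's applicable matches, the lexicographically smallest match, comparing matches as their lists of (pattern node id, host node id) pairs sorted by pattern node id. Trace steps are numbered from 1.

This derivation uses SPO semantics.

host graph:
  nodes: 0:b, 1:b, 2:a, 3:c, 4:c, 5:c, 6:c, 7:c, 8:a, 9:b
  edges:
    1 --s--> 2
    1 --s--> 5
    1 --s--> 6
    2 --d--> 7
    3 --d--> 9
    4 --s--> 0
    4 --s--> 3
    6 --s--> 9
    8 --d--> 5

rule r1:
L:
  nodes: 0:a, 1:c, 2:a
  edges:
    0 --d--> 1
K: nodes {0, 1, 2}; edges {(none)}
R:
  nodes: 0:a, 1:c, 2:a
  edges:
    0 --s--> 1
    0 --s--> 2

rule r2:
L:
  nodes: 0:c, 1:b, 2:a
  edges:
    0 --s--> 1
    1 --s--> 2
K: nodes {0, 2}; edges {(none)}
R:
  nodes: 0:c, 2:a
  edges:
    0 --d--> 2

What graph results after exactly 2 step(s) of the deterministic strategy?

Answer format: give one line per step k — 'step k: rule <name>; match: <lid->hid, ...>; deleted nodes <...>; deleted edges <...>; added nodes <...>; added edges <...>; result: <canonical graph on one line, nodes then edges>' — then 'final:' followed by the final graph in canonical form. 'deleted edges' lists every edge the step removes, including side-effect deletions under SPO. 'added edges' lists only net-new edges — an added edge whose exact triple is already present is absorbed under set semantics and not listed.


step 1: rule r1; match: 0->2, 1->7, 2->8; deleted nodes (none); deleted edges (2,7,d); added nodes (none); added edges (2,7,s); (2,8,s); result: nodes: 0:b, 1:b, 2:a, 3:c, 4:c, 5:c, 6:c, 7:c, 8:a, 9:b edges: (1,2,s); (1,5,s); (1,6,s); (2,7,s); (2,8,s); (3,9,d); (4,0,s); (4,3,s); (6,9,s); (8,5,d)
step 2: rule r1; match: 0->8, 1->5, 2->2; deleted nodes (none); deleted edges (8,5,d); added nodes (none); added edges (8,2,s); (8,5,s); result: nodes: 0:b, 1:b, 2:a, 3:c, 4:c, 5:c, 6:c, 7:c, 8:a, 9:b edges: (1,2,s); (1,5,s); (1,6,s); (2,7,s); (2,8,s); (3,9,d); (4,0,s); (4,3,s); (6,9,s); (8,2,s); (8,5,s)
final:
nodes: 0:b, 1:b, 2:a, 3:c, 4:c, 5:c, 6:c, 7:c, 8:a, 9:b
edges: (1,2,s); (1,5,s); (1,6,s); (2,7,s); (2,8,s); (3,9,d); (4,0,s); (4,3,s); (6,9,s); (8,2,s); (8,5,s)


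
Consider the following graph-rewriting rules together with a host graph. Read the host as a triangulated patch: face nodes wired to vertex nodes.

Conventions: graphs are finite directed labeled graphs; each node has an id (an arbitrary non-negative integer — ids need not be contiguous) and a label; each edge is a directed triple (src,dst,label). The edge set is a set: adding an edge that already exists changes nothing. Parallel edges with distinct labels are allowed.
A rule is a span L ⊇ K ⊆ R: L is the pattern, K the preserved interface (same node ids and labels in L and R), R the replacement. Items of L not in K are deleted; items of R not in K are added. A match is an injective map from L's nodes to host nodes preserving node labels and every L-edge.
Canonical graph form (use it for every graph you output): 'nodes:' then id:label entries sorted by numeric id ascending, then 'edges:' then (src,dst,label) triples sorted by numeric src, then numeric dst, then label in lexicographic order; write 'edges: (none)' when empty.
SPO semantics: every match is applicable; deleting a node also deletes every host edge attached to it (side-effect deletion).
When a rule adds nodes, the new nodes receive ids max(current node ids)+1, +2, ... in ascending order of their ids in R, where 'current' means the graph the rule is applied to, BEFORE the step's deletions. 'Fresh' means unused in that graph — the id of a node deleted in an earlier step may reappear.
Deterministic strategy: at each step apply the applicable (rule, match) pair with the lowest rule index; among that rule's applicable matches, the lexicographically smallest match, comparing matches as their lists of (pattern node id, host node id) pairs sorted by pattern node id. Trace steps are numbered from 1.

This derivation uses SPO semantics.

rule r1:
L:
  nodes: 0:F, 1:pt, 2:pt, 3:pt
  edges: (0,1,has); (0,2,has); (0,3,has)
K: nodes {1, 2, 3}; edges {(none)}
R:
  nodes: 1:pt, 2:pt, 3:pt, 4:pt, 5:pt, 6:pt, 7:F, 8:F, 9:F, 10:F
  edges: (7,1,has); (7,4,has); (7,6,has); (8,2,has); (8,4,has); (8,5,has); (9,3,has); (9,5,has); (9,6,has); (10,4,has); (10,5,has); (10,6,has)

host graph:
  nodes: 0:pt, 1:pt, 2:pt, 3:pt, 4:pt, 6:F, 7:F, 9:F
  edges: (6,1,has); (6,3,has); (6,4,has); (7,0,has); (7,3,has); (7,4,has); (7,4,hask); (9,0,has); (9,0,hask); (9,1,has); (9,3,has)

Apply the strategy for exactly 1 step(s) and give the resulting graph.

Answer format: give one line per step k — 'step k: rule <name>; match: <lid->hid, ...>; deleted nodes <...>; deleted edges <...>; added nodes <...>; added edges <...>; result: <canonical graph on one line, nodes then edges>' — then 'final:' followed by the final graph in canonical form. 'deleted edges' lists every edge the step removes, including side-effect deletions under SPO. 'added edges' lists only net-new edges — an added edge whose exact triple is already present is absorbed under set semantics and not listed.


step 1: rule r1; match: 0->6, 1->1, 2->3, 3->4; deleted nodes 6; deleted edges (6,1,has); (6,3,has); (6,4,has); added nodes 10, 11, 12, 13, 14, 15, 16; added edges (13,1,has); (13,10,has); (13,12,has); (14,3,has); (14,10,has); (14,11,has); (15,4,has); (15,11,has); (15,12,has); (16,10,has); (16,11,has); (16,12,has); result: nodes: 0:pt, 1:pt, 2:pt, 3:pt, 4:pt, 7:F, 9:F, 10:pt, 11:pt, 12:pt, 13:F, 14:F, 15:F, 16:F edges: (7,0,has); (7,3,has); (7,4,has); (7,4,hask); (9,0,has); (9,0,hask); (9,1,has); (9,3,has); (13,1,has); (13,10,has); (13,12,has); (14,3,has); (14,10,has); (14,11,has); (15,4,has); (15,11,has); (15,12,has); (16,10,has); (16,11,has); (16,12,has)
final:
nodes: 0:pt, 1:pt, 2:pt, 3:pt, 4:pt, 7:F, 9:F, 10:pt, 11:pt, 12:pt, 13:F, 14:F, 15:F, 16:F
edges: (7,0,has); (7,3,has); (7,4,has); (7,4,hask); (9,0,has); (9,0,hask); (9,1,has); (9,3,has); (13,1,has); (13,10,has); (13,12,has); (14,3,has); (14,10,has); (14,11,has); (15,4,has); (15,11,has); (15,12,has); (16,10,has); (16,11,has); (16,12,has)


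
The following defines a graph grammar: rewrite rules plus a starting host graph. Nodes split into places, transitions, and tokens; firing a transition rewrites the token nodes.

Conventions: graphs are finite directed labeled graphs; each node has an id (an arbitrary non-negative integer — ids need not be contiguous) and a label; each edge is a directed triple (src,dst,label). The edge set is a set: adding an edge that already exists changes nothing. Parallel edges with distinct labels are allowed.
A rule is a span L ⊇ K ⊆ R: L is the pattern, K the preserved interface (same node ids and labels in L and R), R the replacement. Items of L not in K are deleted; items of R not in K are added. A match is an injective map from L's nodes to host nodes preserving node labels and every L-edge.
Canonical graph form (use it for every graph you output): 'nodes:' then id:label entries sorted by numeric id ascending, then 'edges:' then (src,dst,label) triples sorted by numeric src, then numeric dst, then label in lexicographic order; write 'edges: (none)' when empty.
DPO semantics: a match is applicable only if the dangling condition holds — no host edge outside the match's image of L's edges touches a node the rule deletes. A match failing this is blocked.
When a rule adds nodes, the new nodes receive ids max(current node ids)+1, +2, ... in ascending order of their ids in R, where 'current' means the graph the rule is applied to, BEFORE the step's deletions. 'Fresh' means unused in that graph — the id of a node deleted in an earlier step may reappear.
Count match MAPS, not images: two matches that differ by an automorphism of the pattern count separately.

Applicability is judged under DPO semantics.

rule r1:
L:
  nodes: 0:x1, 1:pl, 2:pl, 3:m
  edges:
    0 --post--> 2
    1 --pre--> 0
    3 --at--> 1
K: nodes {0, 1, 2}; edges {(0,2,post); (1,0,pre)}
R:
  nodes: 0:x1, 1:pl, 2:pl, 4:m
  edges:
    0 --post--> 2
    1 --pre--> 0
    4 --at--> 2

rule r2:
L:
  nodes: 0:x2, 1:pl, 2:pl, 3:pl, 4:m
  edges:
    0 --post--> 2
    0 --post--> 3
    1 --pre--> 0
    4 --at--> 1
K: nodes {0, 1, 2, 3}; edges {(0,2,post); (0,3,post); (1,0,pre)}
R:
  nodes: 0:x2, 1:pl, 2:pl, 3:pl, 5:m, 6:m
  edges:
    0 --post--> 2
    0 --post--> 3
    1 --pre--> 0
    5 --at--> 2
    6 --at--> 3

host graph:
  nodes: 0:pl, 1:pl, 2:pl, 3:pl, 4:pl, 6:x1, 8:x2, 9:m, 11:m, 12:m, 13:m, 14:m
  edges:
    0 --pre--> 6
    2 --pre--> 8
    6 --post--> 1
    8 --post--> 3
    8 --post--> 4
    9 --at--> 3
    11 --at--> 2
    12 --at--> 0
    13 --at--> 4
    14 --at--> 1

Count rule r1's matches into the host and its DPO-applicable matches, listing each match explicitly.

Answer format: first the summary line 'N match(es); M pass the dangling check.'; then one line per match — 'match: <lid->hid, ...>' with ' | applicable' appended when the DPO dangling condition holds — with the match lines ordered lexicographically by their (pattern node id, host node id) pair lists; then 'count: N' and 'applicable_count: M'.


1 match(es); 1 pass the dangling check.
match: 0->6, 1->0, 2->1, 3->12 | applicable
count: 1
applicable_count: 1


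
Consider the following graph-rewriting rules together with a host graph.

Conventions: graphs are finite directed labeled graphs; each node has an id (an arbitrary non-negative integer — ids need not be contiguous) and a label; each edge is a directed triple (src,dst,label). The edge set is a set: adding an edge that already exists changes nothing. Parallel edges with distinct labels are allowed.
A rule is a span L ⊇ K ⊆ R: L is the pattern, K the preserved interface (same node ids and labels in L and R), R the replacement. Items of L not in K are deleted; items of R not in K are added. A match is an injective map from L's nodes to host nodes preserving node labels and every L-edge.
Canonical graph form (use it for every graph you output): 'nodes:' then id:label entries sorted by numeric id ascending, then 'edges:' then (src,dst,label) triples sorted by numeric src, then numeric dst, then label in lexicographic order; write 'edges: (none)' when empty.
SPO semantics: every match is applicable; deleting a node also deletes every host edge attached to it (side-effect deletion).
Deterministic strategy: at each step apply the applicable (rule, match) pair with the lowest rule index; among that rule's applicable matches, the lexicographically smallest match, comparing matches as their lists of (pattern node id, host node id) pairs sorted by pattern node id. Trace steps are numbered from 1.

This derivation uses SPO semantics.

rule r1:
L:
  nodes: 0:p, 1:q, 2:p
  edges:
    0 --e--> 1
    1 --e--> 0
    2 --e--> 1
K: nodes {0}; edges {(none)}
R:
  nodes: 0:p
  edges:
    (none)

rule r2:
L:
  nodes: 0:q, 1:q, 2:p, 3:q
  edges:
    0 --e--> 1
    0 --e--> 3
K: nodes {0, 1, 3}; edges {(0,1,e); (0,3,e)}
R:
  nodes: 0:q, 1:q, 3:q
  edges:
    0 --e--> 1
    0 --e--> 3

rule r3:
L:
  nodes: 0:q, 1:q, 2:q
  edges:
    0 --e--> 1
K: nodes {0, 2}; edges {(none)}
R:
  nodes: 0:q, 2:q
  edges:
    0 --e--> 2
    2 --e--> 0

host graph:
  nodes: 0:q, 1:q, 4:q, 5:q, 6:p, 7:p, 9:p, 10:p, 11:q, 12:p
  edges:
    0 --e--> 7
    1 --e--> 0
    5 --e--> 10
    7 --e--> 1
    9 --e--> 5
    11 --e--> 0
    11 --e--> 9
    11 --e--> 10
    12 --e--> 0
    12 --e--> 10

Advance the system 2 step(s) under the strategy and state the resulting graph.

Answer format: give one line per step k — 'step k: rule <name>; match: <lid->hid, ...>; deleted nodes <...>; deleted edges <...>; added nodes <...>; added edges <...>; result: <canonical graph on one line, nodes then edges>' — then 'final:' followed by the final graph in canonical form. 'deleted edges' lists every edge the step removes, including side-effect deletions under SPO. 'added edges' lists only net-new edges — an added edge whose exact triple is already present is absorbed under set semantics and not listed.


step 1: rule r3; match: 0->1, 1->0, 2->4; deleted nodes 0; deleted edges (0,7,e); (1,0,e); (11,0,e); (12,0,e); added nodes (none); added edges (1,4,e); (4,1,e); result: nodes: 1:q, 4:q, 5:q, 6:p, 7:p, 9:p, 10:p, 11:q, 12:p edges: (1,4,e); (4,1,e); (5,10,e); (7,1,e); (9,5,e); (11,9,e); (11,10,e); (12,10,e)
step 2: rule r3; match: 0->1, 1->4, 2->5; deleted nodes 4; deleted edges (1,4,e); (4,1,e); added nodes (none); added edges (1,5,e); (5,1,e); result: nodes: 1:q, 5:q, 6:p, 7:p, 9:p, 10:p, 11:q, 12:p edges: (1,5,e); (5,1,e); (5,10,e); (7,1,e); (9,5,e); (11,9,e); (11,10,e); (12,10,e)
final:
nodes: 1:q, 5:q, 6:p, 7:p, 9:p, 10:p, 11:q, 12:p
edges: (1,5,e); (5,1,e); (5,10,e); (7,1,e); (9,5,e); (11,9,e); (11,10,e); (12,10,e)


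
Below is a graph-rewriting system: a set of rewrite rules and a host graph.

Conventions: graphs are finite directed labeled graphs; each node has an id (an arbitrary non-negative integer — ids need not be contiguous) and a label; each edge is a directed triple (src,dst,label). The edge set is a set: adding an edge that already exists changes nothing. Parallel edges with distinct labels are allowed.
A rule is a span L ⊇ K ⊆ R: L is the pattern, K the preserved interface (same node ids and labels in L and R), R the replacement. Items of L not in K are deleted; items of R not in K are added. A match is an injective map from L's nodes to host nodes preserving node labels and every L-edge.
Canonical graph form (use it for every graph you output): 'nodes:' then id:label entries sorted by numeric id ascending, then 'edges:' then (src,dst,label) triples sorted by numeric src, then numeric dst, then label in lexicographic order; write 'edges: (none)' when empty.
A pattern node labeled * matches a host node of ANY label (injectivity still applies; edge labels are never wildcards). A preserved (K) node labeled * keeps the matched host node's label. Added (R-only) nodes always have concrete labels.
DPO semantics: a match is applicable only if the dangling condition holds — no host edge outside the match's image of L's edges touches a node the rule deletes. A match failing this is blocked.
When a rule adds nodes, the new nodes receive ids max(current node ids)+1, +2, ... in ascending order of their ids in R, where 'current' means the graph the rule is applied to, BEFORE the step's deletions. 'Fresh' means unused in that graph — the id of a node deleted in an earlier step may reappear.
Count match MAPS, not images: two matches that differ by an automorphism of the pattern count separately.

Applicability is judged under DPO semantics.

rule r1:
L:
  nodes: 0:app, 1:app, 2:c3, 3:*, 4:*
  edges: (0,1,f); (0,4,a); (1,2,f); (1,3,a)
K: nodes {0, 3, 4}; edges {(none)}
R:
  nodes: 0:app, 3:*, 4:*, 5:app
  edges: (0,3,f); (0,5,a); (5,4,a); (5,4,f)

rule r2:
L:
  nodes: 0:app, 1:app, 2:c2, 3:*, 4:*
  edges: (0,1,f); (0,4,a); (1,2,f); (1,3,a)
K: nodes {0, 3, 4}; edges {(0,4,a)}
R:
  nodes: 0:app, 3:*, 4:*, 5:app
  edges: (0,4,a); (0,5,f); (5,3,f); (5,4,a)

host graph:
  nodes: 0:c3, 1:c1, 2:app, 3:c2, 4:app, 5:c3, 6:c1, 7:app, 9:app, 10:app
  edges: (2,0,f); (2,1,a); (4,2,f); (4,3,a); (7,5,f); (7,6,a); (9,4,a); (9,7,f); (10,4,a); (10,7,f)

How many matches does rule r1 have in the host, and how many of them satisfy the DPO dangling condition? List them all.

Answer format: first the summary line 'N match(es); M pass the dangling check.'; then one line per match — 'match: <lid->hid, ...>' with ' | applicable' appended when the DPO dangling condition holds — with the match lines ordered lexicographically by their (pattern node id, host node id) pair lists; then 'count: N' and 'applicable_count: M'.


3 match(es); 1 pass the dangling check.
match: 0->4, 1->2, 2->0, 3->1, 4->3 | applicable
match: 0->9, 1->7, 2->5, 3->6, 4->4
match: 0->10, 1->7, 2->5, 3->6, 4->4
count: 3
applicable_count: 1


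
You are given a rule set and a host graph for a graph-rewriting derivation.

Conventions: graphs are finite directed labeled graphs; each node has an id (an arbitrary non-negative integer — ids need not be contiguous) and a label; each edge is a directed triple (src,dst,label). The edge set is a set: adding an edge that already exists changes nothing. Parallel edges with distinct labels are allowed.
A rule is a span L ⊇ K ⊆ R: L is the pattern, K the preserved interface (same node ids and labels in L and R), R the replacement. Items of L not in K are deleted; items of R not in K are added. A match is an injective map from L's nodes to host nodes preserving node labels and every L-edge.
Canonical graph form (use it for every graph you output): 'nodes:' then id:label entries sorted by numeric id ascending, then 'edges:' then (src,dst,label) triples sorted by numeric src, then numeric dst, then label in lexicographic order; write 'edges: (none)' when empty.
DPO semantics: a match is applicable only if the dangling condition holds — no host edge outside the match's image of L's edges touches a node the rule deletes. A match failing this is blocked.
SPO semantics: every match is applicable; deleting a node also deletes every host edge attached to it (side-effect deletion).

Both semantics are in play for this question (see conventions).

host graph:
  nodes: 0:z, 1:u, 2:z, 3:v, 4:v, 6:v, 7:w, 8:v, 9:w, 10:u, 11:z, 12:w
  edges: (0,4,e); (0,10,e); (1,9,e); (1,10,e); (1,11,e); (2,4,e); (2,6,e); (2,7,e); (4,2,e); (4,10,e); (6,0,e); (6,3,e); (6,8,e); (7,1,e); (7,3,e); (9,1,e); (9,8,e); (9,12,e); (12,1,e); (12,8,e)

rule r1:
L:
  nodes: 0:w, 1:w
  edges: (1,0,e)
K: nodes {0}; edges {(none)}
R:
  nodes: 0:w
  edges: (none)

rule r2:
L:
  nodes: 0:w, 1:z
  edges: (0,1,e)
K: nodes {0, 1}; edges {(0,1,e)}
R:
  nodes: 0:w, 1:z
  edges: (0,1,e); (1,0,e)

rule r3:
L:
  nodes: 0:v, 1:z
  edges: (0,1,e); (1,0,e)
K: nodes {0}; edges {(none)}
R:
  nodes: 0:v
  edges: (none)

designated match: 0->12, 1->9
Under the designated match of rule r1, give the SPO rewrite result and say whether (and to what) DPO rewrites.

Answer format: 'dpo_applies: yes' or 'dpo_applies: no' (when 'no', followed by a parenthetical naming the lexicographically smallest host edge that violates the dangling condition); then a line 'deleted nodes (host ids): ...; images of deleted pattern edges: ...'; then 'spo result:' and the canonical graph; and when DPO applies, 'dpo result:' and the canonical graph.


dpo_applies: no
(the rule deletes node 9, which keeps host edge (1,9,e) outside the match image — the dangling condition fails, DPO blocks; SPO proceeds and side-deletes such edges)
deleted nodes (host ids): 9; images of deleted pattern edges: (9,12,e)
spo result:
nodes: 0:z, 1:u, 2:z, 3:v, 4:v, 6:v, 7:w, 8:v, 10:u, 11:z, 12:w
edges: (0,4,e); (0,10,e); (1,10,e); (1,11,e); (2,4,e); (2,6,e); (2,7,e); (4,2,e); (4,10,e); (6,0,e); (6,3,e); (6,8,e); (7,1,e); (7,3,e); (12,1,e); (12,8,e)


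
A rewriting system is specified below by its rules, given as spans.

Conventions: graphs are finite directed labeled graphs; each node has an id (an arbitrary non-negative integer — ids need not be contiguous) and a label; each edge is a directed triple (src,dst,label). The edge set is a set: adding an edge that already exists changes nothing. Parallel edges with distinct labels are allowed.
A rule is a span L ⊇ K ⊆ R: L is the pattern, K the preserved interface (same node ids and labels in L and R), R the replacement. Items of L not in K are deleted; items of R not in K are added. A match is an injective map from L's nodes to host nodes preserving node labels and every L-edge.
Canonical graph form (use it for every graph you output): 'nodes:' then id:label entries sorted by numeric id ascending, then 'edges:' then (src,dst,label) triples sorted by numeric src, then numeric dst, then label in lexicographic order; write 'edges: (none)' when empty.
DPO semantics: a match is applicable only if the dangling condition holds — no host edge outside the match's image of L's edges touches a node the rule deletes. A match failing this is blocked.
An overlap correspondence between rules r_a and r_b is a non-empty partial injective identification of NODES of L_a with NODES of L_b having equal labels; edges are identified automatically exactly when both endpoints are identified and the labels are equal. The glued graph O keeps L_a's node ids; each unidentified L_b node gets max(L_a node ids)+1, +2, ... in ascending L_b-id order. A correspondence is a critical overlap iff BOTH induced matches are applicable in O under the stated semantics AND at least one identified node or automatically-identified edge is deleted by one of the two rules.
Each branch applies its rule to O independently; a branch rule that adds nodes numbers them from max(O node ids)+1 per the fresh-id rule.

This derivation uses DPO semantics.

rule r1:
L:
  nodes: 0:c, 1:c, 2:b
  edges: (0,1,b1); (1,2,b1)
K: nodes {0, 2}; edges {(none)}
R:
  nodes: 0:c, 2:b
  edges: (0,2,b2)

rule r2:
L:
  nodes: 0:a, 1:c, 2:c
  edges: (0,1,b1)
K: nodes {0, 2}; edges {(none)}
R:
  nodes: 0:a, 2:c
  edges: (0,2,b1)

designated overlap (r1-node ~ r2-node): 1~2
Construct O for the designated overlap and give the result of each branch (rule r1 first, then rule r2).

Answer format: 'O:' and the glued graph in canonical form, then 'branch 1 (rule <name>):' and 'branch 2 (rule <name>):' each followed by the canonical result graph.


O:
nodes: 0:c, 1:c, 2:b, 3:a, 4:c
edges: (0,1,b1); (1,2,b1); (3,4,b1)
branch 1 (rule r1):
nodes: 0:c, 2:b, 3:a, 4:c
edges: (0,2,b2); (3,4,b1)
branch 2 (rule r2):
nodes: 0:c, 1:c, 2:b, 3:a
edges: (0,1,b1); (1,2,b1); (3,1,b1)


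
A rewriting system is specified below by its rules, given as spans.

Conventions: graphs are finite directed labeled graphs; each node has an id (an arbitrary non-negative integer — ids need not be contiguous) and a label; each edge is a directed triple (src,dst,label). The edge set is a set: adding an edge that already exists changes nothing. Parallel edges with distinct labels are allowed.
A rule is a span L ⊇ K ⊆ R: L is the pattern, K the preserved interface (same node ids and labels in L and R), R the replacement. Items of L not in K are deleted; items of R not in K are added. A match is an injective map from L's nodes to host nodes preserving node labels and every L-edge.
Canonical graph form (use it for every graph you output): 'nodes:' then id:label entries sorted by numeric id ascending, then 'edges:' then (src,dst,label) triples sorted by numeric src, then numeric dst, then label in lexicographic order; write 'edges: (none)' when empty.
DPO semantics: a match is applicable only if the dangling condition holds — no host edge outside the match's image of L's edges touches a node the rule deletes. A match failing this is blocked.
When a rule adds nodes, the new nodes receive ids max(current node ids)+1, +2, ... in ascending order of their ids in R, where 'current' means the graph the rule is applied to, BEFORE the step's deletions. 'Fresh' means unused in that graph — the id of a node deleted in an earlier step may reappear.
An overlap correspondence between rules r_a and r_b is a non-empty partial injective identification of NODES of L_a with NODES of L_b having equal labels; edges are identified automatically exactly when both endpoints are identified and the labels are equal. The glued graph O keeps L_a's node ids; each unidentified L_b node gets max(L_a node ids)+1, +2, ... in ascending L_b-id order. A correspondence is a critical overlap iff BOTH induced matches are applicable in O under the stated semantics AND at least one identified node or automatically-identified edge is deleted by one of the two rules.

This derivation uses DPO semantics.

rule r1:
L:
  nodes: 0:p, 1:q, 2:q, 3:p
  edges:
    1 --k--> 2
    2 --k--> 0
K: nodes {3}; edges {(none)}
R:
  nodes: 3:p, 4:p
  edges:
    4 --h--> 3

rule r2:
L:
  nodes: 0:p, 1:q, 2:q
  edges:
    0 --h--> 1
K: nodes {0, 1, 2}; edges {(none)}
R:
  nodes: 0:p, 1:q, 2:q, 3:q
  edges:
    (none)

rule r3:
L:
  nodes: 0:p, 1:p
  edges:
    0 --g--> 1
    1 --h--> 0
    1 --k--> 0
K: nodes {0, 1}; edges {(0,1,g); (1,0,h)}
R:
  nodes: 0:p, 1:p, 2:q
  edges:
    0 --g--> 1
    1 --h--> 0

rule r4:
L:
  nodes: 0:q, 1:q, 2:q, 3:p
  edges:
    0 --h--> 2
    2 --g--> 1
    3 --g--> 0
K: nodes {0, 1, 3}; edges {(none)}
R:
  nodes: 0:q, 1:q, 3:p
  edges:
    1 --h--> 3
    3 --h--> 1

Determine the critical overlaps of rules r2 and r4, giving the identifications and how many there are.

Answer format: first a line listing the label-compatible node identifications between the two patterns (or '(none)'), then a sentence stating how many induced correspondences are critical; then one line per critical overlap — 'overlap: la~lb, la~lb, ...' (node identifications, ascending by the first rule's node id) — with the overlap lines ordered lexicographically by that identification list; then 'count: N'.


label-compatible node identifications between L(r2) and L(r4): 0~3, 1~0, 1~1, 1~2, 2~0, 2~1, 2~2
6 of the induced correspondences are critical overlaps of r2 and r4.
overlap: 0~3, 1~0, 2~2
overlap: 0~3, 1~1, 2~2
overlap: 0~3, 2~2
overlap: 1~0, 2~2
overlap: 1~1, 2~2
overlap: 2~2
count: 6


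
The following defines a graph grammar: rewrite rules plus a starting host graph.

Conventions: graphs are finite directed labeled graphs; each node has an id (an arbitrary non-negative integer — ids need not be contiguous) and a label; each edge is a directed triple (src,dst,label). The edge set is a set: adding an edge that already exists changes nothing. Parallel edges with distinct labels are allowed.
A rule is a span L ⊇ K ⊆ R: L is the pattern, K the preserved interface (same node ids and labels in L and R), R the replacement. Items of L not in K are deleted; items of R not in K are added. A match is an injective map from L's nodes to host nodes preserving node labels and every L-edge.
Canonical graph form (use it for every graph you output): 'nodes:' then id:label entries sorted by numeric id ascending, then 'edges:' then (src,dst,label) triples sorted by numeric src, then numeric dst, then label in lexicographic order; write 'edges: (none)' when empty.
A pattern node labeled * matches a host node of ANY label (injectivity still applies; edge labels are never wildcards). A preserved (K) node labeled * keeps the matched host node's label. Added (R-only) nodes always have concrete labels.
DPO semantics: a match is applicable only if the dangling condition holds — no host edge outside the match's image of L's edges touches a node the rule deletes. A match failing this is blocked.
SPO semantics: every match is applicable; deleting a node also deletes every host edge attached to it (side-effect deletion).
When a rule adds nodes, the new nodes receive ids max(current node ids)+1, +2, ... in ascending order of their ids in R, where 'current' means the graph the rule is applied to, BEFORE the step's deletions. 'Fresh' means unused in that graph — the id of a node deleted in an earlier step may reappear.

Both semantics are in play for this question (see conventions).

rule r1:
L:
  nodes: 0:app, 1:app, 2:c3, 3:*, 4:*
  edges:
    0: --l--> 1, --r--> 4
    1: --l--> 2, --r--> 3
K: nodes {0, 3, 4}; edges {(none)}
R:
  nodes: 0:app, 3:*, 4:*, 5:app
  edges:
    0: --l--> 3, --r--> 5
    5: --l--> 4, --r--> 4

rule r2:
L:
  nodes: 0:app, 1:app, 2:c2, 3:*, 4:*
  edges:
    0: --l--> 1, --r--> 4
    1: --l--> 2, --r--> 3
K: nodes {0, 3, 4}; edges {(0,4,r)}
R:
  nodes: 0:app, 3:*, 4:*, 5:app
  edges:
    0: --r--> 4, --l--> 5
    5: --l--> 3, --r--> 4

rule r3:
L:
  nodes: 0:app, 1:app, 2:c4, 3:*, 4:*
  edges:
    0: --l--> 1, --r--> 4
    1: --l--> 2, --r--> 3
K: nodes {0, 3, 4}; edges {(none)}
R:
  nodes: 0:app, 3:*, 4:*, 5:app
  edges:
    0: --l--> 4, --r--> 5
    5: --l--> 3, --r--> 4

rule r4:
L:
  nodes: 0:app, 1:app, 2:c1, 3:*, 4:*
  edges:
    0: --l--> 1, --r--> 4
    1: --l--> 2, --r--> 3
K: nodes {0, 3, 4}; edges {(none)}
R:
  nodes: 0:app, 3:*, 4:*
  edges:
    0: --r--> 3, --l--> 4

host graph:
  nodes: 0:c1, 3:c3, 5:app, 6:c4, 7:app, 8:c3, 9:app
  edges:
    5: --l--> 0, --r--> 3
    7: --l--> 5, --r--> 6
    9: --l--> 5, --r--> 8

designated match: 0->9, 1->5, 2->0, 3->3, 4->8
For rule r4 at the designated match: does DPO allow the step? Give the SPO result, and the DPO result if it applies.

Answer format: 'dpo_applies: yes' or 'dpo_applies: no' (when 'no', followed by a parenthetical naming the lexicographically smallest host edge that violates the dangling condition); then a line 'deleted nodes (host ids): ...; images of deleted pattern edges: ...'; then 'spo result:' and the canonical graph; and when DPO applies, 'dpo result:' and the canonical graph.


dpo_applies: no
(the rule deletes node 5, which keeps host edge (7,5,l) outside the match image — the dangling condition fails, DPO blocks; SPO proceeds and side-deletes such edges)
deleted nodes (host ids): 0, 5; images of deleted pattern edges: (5,0,l); (5,3,r); (9,5,l); (9,8,r)
spo result:
nodes: 3:c3, 6:c4, 7:app, 8:c3, 9:app
edges: (7,6,r); (9,3,r); (9,8,l)


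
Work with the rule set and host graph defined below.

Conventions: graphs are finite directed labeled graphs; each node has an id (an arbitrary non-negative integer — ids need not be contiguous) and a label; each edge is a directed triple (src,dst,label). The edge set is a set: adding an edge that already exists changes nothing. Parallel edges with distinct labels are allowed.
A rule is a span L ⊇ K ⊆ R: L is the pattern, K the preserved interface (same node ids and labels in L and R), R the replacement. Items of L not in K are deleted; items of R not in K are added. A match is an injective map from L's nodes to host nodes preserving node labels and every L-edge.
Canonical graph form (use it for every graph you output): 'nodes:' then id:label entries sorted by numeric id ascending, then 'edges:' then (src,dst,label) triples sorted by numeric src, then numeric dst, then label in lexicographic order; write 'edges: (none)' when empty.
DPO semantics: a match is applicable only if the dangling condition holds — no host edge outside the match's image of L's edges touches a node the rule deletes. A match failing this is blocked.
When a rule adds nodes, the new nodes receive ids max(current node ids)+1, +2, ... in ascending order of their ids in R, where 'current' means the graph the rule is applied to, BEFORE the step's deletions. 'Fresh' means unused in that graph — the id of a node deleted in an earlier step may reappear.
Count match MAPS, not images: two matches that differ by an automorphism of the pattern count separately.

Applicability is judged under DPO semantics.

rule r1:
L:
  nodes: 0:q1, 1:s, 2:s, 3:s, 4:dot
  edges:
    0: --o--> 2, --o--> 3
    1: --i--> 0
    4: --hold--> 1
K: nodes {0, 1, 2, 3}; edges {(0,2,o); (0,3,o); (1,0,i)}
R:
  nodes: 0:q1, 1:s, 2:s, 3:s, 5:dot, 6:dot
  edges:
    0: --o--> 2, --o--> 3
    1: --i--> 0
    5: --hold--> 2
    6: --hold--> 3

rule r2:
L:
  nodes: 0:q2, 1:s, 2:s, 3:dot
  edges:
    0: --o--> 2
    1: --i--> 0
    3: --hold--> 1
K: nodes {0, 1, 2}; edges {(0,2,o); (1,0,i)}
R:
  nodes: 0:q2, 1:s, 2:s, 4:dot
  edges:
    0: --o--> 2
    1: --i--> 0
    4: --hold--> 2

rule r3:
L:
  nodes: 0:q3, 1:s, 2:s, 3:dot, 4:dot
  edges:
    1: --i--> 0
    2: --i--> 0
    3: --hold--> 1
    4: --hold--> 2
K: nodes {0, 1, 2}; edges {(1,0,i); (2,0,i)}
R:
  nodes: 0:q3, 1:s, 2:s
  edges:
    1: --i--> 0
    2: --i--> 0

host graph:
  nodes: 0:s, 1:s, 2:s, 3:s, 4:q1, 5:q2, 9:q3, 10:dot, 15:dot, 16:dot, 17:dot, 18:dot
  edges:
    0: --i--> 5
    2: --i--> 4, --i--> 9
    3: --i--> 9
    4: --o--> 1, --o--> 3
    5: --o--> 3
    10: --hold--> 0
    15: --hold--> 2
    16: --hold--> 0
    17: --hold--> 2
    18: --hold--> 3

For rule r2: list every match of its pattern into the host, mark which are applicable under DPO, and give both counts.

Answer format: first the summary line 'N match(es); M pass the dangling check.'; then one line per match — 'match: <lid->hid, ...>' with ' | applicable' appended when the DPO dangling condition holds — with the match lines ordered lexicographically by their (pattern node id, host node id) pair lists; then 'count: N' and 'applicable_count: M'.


2 match(es); 2 pass the dangling check.
match: 0->5, 1->0, 2->3, 3->10 | applicable
match: 0->5, 1->0, 2->3, 3->16 | applicable
count: 2
applicable_count: 2


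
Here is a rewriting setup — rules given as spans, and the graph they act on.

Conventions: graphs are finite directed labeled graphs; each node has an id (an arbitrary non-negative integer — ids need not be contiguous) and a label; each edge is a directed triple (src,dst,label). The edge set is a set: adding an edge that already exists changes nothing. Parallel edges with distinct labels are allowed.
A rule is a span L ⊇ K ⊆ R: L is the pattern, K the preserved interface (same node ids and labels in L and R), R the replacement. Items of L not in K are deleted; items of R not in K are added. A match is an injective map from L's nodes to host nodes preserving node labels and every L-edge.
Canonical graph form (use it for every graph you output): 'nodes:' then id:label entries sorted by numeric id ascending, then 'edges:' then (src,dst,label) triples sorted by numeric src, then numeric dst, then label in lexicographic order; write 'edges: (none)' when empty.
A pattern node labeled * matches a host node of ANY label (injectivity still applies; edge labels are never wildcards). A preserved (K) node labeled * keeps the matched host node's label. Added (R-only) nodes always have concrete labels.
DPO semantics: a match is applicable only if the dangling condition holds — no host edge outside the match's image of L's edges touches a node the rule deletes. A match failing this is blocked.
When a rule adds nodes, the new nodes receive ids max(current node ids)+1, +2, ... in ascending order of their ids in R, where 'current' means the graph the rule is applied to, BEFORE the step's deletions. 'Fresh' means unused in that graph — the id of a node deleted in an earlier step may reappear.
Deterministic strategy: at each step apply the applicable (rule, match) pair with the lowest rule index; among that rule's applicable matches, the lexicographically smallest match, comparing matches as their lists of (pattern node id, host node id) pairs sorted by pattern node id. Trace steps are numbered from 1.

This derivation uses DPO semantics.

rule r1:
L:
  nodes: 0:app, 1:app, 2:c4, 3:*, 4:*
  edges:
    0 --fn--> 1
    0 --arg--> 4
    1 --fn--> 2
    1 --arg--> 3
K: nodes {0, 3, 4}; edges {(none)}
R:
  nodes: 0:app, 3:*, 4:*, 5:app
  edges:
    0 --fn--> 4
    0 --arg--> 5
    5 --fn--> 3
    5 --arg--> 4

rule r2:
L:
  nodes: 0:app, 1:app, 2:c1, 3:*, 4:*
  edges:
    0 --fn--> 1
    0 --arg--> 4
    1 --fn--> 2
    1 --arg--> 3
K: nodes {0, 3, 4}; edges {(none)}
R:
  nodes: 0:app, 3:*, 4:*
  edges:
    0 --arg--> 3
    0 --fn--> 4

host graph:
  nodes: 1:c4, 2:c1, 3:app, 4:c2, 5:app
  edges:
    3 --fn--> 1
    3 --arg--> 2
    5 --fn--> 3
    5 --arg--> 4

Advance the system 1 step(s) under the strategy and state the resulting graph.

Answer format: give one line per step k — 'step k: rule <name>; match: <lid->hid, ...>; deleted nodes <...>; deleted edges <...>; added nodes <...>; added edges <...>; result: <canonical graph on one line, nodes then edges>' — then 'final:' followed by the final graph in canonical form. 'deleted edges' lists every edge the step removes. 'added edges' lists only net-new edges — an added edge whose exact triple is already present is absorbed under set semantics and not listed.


step 1: rule r1; match: 0->5, 1->3, 2->1, 3->2, 4->4; deleted nodes 1, 3; deleted edges (3,1,fn); (3,2,arg); (5,3,fn); (5,4,arg); added nodes 6; added edges (5,4,fn); (5,6,arg); (6,2,fn); (6,4,arg); result: nodes: 2:c1, 4:c2, 5:app, 6:app edges: (5,4,fn); (5,6,arg); (6,2,fn); (6,4,arg)
final:
nodes: 2:c1, 4:c2, 5:app, 6:app
edges: (5,4,fn); (5,6,arg); (6,2,fn); (6,4,arg)


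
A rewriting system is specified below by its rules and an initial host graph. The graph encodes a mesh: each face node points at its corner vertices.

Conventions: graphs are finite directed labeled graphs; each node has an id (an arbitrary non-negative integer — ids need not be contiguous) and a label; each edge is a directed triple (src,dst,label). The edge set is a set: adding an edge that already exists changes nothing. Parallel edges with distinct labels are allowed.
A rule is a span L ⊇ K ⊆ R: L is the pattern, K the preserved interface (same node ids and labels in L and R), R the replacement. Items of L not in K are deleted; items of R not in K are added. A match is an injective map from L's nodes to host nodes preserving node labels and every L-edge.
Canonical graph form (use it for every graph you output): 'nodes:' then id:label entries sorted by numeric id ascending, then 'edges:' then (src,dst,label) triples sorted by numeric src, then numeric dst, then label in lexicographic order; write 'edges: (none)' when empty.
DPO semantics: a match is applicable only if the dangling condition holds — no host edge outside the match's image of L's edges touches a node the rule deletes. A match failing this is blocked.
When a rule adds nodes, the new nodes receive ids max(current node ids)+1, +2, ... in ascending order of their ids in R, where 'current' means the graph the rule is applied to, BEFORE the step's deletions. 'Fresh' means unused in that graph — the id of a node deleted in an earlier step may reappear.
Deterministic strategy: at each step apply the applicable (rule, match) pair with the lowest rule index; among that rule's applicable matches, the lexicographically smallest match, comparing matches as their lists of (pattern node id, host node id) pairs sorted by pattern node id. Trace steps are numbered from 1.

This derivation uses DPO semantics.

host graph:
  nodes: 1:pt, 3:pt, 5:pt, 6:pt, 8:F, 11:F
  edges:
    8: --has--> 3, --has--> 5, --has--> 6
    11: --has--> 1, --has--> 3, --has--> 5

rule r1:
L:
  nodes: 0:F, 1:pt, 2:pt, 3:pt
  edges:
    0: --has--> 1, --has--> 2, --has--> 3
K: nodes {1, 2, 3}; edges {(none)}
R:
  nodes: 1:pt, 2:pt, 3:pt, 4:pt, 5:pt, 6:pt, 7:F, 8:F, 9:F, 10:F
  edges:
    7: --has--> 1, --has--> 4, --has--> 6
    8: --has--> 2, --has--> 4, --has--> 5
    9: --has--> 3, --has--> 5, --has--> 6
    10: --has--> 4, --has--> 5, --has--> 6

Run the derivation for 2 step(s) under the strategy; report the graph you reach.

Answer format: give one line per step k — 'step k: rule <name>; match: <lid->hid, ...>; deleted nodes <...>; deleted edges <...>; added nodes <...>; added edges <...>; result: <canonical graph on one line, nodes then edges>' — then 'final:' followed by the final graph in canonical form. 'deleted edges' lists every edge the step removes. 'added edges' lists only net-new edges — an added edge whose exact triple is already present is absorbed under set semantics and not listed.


step 1: rule r1; match: 0->8, 1->3, 2->5, 3->6; deleted nodes 8; deleted edges (8,3,has); (8,5,has); (8,6,has); added nodes 12, 13, 14, 15, 16, 17, 18; added edges (15,3,has); (15,12,has); (15,14,has); (16,5,has); (16,12,has); (16,13,has); (17,6,has); (17,13,has); (17,14,has); (18,12,has); (18,13,has); (18,14,has); result: nodes: 1:pt, 3:pt, 5:pt, 6:pt, 11:F, 12:pt, 13:pt, 14:pt, 15:F, 16:F, 17:F, 18:F edges: (11,1,has); (11,3,has); (11,5,has); (15,3,has); (15,12,has); (15,14,has); (16,5,has); (16,12,has); (16,13,has); (17,6,has); (17,13,has); (17,14,has); (18,12,has); (18,13,has); (18,14,has)
step 2: rule r1; match: 0->11, 1->1, 2->3, 3->5; deleted nodes 11; deleted edges (11,1,has); (11,3,has); (11,5,has); added nodes 19, 20, 21, 22, 23, 24, 25; added edges (22,1,has); (22,19,has); (22,21,has); (23,3,has); (23,19,has); (23,20,has); (24,5,has); (24,20,has); (24,21,has); (25,19,has); (25,20,has); (25,21,has); result: nodes: 1:pt, 3:pt, 5:pt, 6:pt, 12:pt, 13:pt, 14:pt, 15:F, 16:F, 17:F, 18:F, 19:pt, 20:pt, 21:pt, 22:F, 23:F, 24:F, 25:F edges: (15,3,has); (15,12,has); (15,14,has); (16,5,has); (16,12,has); (16,13,has); (17,6,has); (17,13,has); (17,14,has); (18,12,has); (18,13,has); (18,14,has); (22,1,has); (22,19,has); (22,21,has); (23,3,has); (23,19,has); (23,20,has); (24,5,has); (24,20,has); (24,21,has); (25,19,has); (25,20,has); (25,21,has)
final:
nodes: 1:pt, 3:pt, 5:pt, 6:pt, 12:pt, 13:pt, 14:pt, 15:F, 16:F, 17:F, 18:F, 19:pt, 20:pt, 21:pt, 22:F, 23:F, 24:F, 25:F
edges: (15,3,has); (15,12,has); (15,14,has); (16,5,has); (16,12,has); (16,13,has); (17,6,has); (17,13,has); (17,14,has); (18,12,has); (18,13,has); (18,14,has); (22,1,has); (22,19,has); (22,21,has); (23,3,has); (23,19,has); (23,20,has); (24,5,has); (24,20,has); (24,21,has); (25,19,has); (25,20,has); (25,21,has)
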